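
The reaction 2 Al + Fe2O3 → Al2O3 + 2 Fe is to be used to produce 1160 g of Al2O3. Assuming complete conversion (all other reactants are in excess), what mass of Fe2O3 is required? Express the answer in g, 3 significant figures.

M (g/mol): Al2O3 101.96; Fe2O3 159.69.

n(Al2O3) = 1160 / 101.96 = 11.38 mol
n(Fe2O3) = (1/1) × 11.38 = 11.38 mol
mass = 11.38 × 159.69 = 1817 g

1820 g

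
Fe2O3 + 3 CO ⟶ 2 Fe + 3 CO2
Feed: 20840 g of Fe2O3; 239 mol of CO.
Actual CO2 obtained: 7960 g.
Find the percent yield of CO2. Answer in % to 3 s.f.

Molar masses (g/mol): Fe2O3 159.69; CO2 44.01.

75.7 %

n(Fe2O3) = 20840 / 159.69 = 130.5 mol
n(CO) = 239.0 mol
n/ν → Fe2O3: 130.5, CO: 79.67; CO is limiting.
theoretical n(CO2) = (3/3) × 239.0 = 239.0 mol → 10520 g
% yield = 7960 / 10520 × 100 = 75.67 %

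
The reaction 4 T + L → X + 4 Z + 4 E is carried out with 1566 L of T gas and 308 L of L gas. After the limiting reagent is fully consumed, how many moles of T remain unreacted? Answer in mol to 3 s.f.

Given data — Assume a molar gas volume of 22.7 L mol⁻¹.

14.7 mol

n(T) = 1566 / 22.7 = 68.99 mol
n(L) = 308.0 / 22.7 = 13.57 mol
n/ν for T = 68.99/4 = 17.25
n/ν for L = 13.57/1 = 13.57
Smallest n/ν is L → limiting reagent.
T consumed = (4/1) × 13.57 = 54.28 mol
T remaining = 68.99 − 54.28 = 14.71 mol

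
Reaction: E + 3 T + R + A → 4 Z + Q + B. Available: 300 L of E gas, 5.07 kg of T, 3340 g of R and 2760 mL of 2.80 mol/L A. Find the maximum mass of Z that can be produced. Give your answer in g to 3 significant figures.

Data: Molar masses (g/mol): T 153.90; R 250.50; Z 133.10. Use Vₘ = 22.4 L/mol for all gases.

4110 g

n(E) = 300.0 / 22.4 = 13.39 mol
n(T) = 5.070×1000 / 153.90 = 32.94 mol
n(R) = 3340 / 250.50 = 13.33 mol
n(A) = 2.80 × 2760/1000 = 7.728 mol
n/ν for E = 13.39/1 = 13.39
n/ν for T = 32.94/3 = 10.98
n/ν for R = 13.33/1 = 13.33
n/ν for A = 7.728/1 = 7.728
Smallest n/ν is A → limiting reagent.
n(Z) = (4/1) × 7.728 = 30.91 mol
mass = 30.91 × 133.10 = 4114 g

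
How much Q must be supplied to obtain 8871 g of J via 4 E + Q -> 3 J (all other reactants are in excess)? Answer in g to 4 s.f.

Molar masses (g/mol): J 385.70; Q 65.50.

n(J) = 8871 / 385.70 = 23.00 mol
n(Q) = (1/3) × 23.00 = 7.667 mol
mass = 7.667 × 65.50 = 502.2 g

502.2 g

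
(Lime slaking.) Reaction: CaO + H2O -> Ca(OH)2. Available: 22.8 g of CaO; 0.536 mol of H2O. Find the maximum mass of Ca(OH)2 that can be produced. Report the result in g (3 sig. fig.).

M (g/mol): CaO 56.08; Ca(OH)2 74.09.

30.1 g

n(CaO) = 22.80 / 56.08 = 0.4066 mol
n(H2O) = 0.5360 mol
n/ν for CaO = 0.4066/1 = 0.4066
n/ν for H2O = 0.5360/1 = 0.5360
Smallest n/ν is CaO → limiting reagent.
n(Ca(OH)2) = (1/1) × 0.4066 = 0.4066 mol
mass = 0.4066 × 74.09 = 30.12 g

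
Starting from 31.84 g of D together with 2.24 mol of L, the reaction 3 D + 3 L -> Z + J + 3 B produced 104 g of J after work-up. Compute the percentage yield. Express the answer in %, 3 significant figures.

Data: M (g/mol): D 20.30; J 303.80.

65.5 %

n(D) = 31.84 / 20.30 = 1.568 mol
n(L) = 2.240 mol
n/ν for D = 1.568/3 = 0.5227
n/ν for L = 2.240/3 = 0.7467
Smallest n/ν is D → limiting reagent.
theoretical n(J) = (1/3) × 1.568 = 0.5227 mol → 158.8 g
% yield = 104 / 158.8 × 100 = 65.49 %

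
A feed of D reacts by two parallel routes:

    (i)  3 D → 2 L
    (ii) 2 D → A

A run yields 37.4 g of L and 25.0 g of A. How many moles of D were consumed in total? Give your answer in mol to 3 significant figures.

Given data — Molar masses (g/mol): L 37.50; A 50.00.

2.50 mol

n(L) = 37.4 / 37.50 = 0.9973 mol
n(A) = 25.0 / 50.00 = 0.5000 mol
n(D) via (i) = (3/2)×0.9973 = 1.496 mol
n(D) via (ii) = (2/1)×0.5000 = 1.000 mol
total n(D) = 1.496 + 1.000 = 2.496 mol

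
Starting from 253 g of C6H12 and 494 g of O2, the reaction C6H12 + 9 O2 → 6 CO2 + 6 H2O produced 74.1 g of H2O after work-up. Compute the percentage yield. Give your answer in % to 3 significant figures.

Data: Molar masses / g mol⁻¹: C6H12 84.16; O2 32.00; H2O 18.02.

40.0 %

n(C6H12) = 253.0 / 84.16 = 3.006 mol
n(O2) = 494.0 / 32.00 = 15.44 mol
n/ν → C6H12: 3.006, O2: 1.716; O2 is limiting.
theoretical n(H2O) = (6/9) × 15.44 = 10.29 mol → 185.4 g
% yield = 74.1 / 185.4 × 100 = 39.97 %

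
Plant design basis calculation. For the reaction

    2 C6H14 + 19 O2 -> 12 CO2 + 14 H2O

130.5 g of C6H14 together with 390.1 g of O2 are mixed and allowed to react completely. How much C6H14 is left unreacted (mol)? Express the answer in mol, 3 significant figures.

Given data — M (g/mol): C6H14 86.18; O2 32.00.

n(C6H14) = 130.5 / 86.18 = 1.514 mol
n(O2) = 390.1 / 32.00 = 12.19 mol
n/ν for C6H14 = 1.514/2 = 0.7570
n/ν for O2 = 12.19/19 = 0.6416
Smallest n/ν is O2 → limiting reagent.
C6H14 consumed = (2/19) × 12.19 = 1.283 mol
C6H14 remaining = 1.514 − 1.283 = 0.2310 mol

0.231 mol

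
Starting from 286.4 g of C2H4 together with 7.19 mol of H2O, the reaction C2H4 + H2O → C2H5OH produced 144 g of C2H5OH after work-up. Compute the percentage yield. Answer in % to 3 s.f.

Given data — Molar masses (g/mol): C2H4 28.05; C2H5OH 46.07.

n(C2H4) = 286.4 / 28.05 = 10.21 mol
n(H2O) = 7.190 mol
n/ν → C2H4: 10.21, H2O: 7.190; H2O is limiting.
theoretical n(C2H5OH) = (1/1) × 7.190 = 7.190 mol → 331.2 g
% yield = 144 / 331.2 × 100 = 43.48 %

43.5 %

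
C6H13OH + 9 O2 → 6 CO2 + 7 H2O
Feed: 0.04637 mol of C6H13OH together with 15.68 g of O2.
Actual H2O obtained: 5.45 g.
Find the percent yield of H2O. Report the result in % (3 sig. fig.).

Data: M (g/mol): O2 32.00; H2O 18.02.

93.2 %

n(C6H13OH) = 0.04637 mol
n(O2) = 15.68 / 32.00 = 0.4900 mol
n/ν for C6H13OH = 0.04637/1 = 0.04637
n/ν for O2 = 0.4900/9 = 0.05444
Smallest n/ν is C6H13OH → limiting reagent.
theoretical n(H2O) = (7/1) × 0.04637 = 0.3246 mol → 5.849 g
% yield = 5.45 / 5.849 × 100 = 93.18 %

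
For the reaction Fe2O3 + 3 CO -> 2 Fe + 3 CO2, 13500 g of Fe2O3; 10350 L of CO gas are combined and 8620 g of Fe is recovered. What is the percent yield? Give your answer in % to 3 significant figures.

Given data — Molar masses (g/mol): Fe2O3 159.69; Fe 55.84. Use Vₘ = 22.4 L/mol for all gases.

91.3 %

n(Fe2O3) = 13500 / 159.69 = 84.54 mol
n(CO) = 10350 / 22.4 = 462.1 mol
n/ν for Fe2O3 = 84.54/1 = 84.54
n/ν for CO = 462.1/3 = 154.0
Smallest n/ν is Fe2O3 → limiting reagent.
theoretical n(Fe) = (2/1) × 84.54 = 169.1 mol → 9443 g
% yield = 8620 / 9443 × 100 = 91.28 %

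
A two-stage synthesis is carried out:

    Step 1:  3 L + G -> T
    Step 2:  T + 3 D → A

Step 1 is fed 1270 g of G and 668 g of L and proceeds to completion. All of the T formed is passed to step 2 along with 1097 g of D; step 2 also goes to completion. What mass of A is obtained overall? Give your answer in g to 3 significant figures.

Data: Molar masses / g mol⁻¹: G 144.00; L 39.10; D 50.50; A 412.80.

2350 g

Step 1:
n(G) = 1270 / 144.00 = 8.819 mol
n(L) = 668.0 / 39.10 = 17.08 mol
n/ν for G = 8.819/1 = 8.819
n/ν for L = 17.08/3 = 5.693
Smallest n/ν is L → limiting reagent.
n(T) produced = (1/3) × 17.08 = 5.693 mol
Step 2:
n(T) available = 5.693 mol
n(D) = 1097 / 50.50 = 21.72 mol
n/ν for T = 5.693/1 = 5.693
n/ν for D = 21.72/3 = 7.240
Smallest n/ν is T → limiting reagent.
n(A) = (1/1) × 5.693 = 5.693 mol
mass = 5.693 × 412.80 = 2350 g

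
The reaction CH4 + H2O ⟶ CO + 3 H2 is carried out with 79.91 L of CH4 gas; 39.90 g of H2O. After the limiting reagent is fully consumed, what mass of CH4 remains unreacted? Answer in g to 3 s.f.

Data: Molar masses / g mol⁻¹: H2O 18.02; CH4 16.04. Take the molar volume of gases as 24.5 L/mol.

16.8 g

n(CH4) = 79.91 / 24.5 = 3.262 mol
n(H2O) = 39.90 / 18.02 = 2.214 mol
n/ν for CH4 = 3.262/1 = 3.262
n/ν for H2O = 2.214/1 = 2.214
Smallest n/ν is H2O → limiting reagent.
CH4 consumed = (1/1) × 2.214 = 2.214 mol
CH4 remaining = 3.262 − 2.214 = 1.048 mol
mass = 1.048 × 16.04 = 16.81 g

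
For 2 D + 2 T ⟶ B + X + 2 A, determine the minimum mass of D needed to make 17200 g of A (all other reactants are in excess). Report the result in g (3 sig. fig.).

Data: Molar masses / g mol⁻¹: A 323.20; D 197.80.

10500 g

n(A) = 17200 / 323.20 = 53.22 mol
n(D) = (2/2) × 53.22 = 53.22 mol
mass = 53.22 × 197.80 = 10530 g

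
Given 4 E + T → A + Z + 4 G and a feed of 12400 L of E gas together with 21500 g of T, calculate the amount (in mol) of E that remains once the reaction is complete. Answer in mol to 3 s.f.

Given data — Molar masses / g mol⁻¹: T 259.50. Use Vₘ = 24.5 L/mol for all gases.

175 mol

n(E) = 12400 / 24.5 = 506.1 mol
n(T) = 21500 / 259.50 = 82.85 mol
n/ν for E = 506.1/4 = 126.5
n/ν for T = 82.85/1 = 82.85
Smallest n/ν is T → limiting reagent.
E consumed = (4/1) × 82.85 = 331.4 mol
E remaining = 506.1 − 331.4 = 174.7 mol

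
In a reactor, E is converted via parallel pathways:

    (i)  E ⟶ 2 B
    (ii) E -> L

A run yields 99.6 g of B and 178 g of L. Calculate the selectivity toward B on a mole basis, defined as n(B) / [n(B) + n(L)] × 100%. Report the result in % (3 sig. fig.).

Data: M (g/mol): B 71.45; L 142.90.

52.8 %

n(B) = 99.6 / 71.45 = 1.394 mol
n(L) = 178 / 142.90 = 1.246 mol
selectivity = 1.394/(1.394+1.246) × 100 = 52.80 %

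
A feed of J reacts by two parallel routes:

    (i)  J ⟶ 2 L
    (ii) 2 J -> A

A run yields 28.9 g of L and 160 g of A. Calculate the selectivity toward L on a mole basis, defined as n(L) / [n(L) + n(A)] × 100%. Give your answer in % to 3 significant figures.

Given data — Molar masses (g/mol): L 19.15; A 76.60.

n(L) = 28.9 / 19.15 = 1.509 mol
n(A) = 160 / 76.60 = 2.089 mol
selectivity = 1.509/(1.509+2.089) × 100 = 41.94 %

41.9 %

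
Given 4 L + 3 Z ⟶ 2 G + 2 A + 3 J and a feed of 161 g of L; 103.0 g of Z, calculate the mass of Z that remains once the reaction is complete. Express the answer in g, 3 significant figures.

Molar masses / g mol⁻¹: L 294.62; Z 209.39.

n(L) = 161.0 / 294.62 = 0.5465 mol
n(Z) = 103.0 / 209.39 = 0.4919 mol
n/ν → L: 0.1366, Z: 0.1640; L is limiting.
Z consumed = (3/4) × 0.5465 = 0.4099 mol
Z remaining = 0.4919 − 0.4099 = 0.08200 mol
mass = 0.08200 × 209.39 = 17.17 g

17.2 g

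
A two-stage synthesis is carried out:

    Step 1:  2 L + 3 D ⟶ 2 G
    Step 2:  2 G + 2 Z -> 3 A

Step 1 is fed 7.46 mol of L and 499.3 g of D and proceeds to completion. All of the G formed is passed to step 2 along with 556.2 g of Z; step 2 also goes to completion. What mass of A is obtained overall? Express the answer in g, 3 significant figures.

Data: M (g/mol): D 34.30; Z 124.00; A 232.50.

1560 g

Step 1:
n(L) = 7.460 mol
n(D) = 499.3 / 34.30 = 14.56 mol
n/ν → L: 3.730, D: 4.853; L is limiting.
n(G) produced = (2/2) × 7.460 = 7.460 mol
Step 2:
n(G) available = 7.460 mol
n(Z) = 556.2 / 124.00 = 4.485 mol
n/ν → G: 3.730, Z: 2.243; Z is limiting.
n(A) = (3/2) × 4.485 = 6.728 mol
mass = 6.728 × 232.50 = 1564 g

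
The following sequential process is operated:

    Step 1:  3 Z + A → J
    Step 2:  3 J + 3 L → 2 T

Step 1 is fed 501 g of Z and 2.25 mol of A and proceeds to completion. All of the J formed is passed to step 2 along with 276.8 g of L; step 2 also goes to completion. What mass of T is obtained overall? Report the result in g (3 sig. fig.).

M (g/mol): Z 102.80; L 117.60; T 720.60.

780 g

Step 1:
n(Z) = 501.0 / 102.80 = 4.874 mol
n(A) = 2.250 mol
n/ν → Z: 1.625, A: 2.250; Z is limiting.
n(J) produced = (1/3) × 4.874 = 1.625 mol
Step 2:
n(J) available = 1.625 mol
n(L) = 276.8 / 117.60 = 2.354 mol
n/ν → J: 0.5417, L: 0.7847; J is limiting.
n(T) = (2/3) × 1.625 = 1.083 mol
mass = 1.083 × 720.60 = 780.4 g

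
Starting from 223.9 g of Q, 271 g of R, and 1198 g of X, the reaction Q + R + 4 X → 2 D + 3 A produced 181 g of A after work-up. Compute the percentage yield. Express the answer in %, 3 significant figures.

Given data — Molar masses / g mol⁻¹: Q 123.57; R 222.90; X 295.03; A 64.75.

91.8 %

n(Q) = 223.9 / 123.57 = 1.812 mol
n(R) = 271.0 / 222.90 = 1.216 mol
n(X) = 1198 / 295.03 = 4.061 mol
n/ν for Q = 1.812/1 = 1.812
n/ν for R = 1.216/1 = 1.216
n/ν for X = 4.061/4 = 1.015
Smallest n/ν is X → limiting reagent.
theoretical n(A) = (3/4) × 4.061 = 3.046 mol → 197.2 g
% yield = 181 / 197.2 × 100 = 91.78 %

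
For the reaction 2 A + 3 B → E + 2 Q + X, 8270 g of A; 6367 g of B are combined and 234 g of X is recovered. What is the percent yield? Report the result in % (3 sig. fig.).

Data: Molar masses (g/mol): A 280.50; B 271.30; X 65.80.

n(A) = 8270 / 280.50 = 29.48 mol
n(B) = 6367 / 271.30 = 23.47 mol
n/ν for A = 29.48/2 = 14.74
n/ν for B = 23.47/3 = 7.823
Smallest n/ν is B → limiting reagent.
theoretical n(X) = (1/3) × 23.47 = 7.823 mol → 514.8 g
% yield = 234 / 514.8 × 100 = 45.45 %

45.5 %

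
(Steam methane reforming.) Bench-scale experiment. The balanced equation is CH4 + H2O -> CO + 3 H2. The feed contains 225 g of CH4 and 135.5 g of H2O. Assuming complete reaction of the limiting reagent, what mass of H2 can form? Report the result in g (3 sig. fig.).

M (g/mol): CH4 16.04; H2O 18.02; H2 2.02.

n(CH4) = 225.0 / 16.04 = 14.03 mol
n(H2O) = 135.5 / 18.02 = 7.519 mol
n/ν → CH4: 14.03, H2O: 7.519; H2O is limiting.
n(H2) = (3/1) × 7.519 = 22.56 mol
mass = 22.56 × 2.02 = 45.57 g

45.6 g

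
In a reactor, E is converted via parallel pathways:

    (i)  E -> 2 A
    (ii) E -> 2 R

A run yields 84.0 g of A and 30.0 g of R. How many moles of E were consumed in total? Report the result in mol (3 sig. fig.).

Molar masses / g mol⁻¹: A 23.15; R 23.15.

n(A) = 84.0 / 23.15 = 3.629 mol
n(R) = 30.0 / 23.15 = 1.296 mol
n(E) via (i) = (1/2)×3.629 = 1.815 mol
n(E) via (ii) = (1/2)×1.296 = 0.6480 mol
total n(E) = 1.815 + 0.6480 = 2.463 mol

2.46 mol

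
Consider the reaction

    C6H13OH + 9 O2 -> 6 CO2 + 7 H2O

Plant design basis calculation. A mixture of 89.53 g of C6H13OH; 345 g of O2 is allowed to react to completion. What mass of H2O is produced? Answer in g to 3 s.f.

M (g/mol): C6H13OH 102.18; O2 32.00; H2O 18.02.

n(C6H13OH) = 89.53 / 102.18 = 0.8762 mol
n(O2) = 345.0 / 32.00 = 10.78 mol
n/ν → C6H13OH: 0.8762, O2: 1.198; C6H13OH is limiting.
n(H2O) = (7/1) × 0.8762 = 6.133 mol
mass = 6.133 × 18.02 = 110.5 g

111 g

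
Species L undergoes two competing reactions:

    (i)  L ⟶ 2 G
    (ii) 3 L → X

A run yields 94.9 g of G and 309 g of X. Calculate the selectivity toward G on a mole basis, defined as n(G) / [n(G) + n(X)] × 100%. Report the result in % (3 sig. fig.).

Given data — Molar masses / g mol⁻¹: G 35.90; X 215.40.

n(G) = 94.9 / 35.90 = 2.643 mol
n(X) = 309 / 215.40 = 1.435 mol
selectivity = 2.643/(2.643+1.435) × 100 = 64.81 %

64.8 %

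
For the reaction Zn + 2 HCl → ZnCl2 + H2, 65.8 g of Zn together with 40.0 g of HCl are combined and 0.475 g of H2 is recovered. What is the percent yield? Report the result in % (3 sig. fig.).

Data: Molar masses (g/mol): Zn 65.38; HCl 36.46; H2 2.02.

42.9 %

n(Zn) = 65.80 / 65.38 = 1.006 mol
n(HCl) = 40.00 / 36.46 = 1.097 mol
n/ν for Zn = 1.006/1 = 1.006
n/ν for HCl = 1.097/2 = 0.5485
Smallest n/ν is HCl → limiting reagent.
theoretical n(H2) = (1/2) × 1.097 = 0.5485 mol → 1.108 g
% yield = 0.475 / 1.108 × 100 = 42.87 %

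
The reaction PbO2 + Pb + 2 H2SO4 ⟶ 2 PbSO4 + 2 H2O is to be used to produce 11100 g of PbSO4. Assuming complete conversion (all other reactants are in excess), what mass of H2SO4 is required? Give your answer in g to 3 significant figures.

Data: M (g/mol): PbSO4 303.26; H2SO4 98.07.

3590 g

n(PbSO4) = 11100 / 303.26 = 36.60 mol
n(H2SO4) = (2/2) × 36.60 = 36.60 mol
mass = 36.60 × 98.07 = 3589 g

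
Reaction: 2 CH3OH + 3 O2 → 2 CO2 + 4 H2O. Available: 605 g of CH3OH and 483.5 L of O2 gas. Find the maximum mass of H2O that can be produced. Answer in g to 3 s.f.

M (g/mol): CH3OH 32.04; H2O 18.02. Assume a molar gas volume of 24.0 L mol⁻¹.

484 g

n(CH3OH) = 605.0 / 32.04 = 18.88 mol
n(O2) = 483.5 / 24.0 = 20.15 mol
n/ν for CH3OH = 18.88/2 = 9.440
n/ν for O2 = 20.15/3 = 6.717
Smallest n/ν is O2 → limiting reagent.
n(H2O) = (4/3) × 20.15 = 26.87 mol
mass = 26.87 × 18.02 = 484.2 g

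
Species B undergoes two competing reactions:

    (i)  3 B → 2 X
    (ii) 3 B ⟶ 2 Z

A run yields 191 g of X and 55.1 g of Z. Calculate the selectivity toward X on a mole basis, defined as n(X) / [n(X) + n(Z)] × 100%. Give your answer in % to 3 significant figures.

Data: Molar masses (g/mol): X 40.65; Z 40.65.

n(X) = 191 / 40.65 = 4.699 mol
n(Z) = 55.1 / 40.65 = 1.355 mol
selectivity = 4.699/(4.699+1.355) × 100 = 77.62 %

77.6 %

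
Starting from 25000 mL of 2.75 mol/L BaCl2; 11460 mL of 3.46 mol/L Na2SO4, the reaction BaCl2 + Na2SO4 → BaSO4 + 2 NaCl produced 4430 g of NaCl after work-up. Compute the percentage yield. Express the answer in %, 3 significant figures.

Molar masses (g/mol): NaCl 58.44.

95.6 %

n(BaCl2) = 2.75 × 25000/1000 = 68.75 mol
n(Na2SO4) = 3.46 × 11460/1000 = 39.65 mol
n/ν → BaCl2: 68.75, Na2SO4: 39.65; Na2SO4 is limiting.
theoretical n(NaCl) = (2/1) × 39.65 = 79.30 mol → 4634 g
% yield = 4430 / 4634 × 100 = 95.60 %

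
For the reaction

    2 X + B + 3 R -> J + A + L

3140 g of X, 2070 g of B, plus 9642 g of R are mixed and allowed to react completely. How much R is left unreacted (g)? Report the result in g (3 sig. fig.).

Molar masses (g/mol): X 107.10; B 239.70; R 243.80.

3330 g

n(X) = 3140 / 107.10 = 29.32 mol
n(B) = 2070 / 239.70 = 8.636 mol
n(R) = 9642 / 243.80 = 39.55 mol
n/ν → X: 14.66, B: 8.636, R: 13.18; B is limiting.
R consumed = (3/1) × 8.636 = 25.91 mol
R remaining = 39.55 − 25.91 = 13.64 mol
mass = 13.64 × 243.80 = 3325 g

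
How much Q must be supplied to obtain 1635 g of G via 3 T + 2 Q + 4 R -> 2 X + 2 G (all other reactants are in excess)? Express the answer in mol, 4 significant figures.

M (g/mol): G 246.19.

6.641 mol

n(G) = 1635 / 246.19 = 6.641 mol
n(Q) = (2/2) × 6.641 = 6.641 mol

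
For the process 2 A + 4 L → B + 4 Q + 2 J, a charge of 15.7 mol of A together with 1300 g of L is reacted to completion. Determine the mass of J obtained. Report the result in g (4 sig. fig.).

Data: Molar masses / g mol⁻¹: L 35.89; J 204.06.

n(A) = 15.70 mol
n(L) = 1300 / 35.89 = 36.22 mol
n/ν for A = 15.70/2 = 7.850
n/ν for L = 36.22/4 = 9.055
Smallest n/ν is A → limiting reagent.
n(J) = (2/2) × 15.70 = 15.70 mol
mass = 15.70 × 204.06 = 3204 g

3204 g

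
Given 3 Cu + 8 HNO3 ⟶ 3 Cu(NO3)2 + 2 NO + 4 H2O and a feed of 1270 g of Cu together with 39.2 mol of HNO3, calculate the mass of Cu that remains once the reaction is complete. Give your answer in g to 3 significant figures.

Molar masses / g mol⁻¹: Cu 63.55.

336 g

n(Cu) = 1270 / 63.55 = 19.98 mol
n(HNO3) = 39.20 mol
n/ν for Cu = 19.98/3 = 6.660
n/ν for HNO3 = 39.20/8 = 4.900
Smallest n/ν is HNO3 → limiting reagent.
Cu consumed = (3/8) × 39.20 = 14.70 mol
Cu remaining = 19.98 − 14.70 = 5.280 mol
mass = 5.280 × 63.55 = 335.5 g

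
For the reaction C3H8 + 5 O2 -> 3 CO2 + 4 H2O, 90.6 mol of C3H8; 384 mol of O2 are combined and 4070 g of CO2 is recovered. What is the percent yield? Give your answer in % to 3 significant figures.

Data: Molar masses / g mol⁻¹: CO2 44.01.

40.1 %

n(C3H8) = 90.60 mol
n(O2) = 384.0 mol
n/ν → C3H8: 90.60, O2: 76.80; O2 is limiting.
theoretical n(CO2) = (3/5) × 384.0 = 230.4 mol → 10140 g
% yield = 4070 / 10140 × 100 = 40.14 %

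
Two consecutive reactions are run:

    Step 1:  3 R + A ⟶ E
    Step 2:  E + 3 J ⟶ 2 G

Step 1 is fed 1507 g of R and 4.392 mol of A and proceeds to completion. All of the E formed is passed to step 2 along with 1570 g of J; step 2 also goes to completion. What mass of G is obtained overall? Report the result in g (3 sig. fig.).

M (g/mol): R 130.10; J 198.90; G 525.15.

2760 g

Step 1:
n(R) = 1507 / 130.10 = 11.58 mol
n(A) = 4.392 mol
n/ν for R = 11.58/3 = 3.860
n/ν for A = 4.392/1 = 4.392
Smallest n/ν is R → limiting reagent.
n(E) produced = (1/3) × 11.58 = 3.860 mol
Step 2:
n(E) available = 3.860 mol
n(J) = 1570 / 198.90 = 7.893 mol
n/ν for E = 3.860/1 = 3.860
n/ν for J = 7.893/3 = 2.631
Smallest n/ν is J → limiting reagent.
n(G) = (2/3) × 7.893 = 5.262 mol
mass = 5.262 × 525.15 = 2763 g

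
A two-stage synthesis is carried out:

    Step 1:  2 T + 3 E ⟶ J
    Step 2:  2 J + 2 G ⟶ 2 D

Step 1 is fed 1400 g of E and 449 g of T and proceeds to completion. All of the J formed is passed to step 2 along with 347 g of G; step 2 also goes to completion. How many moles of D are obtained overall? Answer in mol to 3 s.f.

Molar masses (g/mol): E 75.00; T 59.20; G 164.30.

2.11 mol

Step 1:
n(E) = 1400 / 75.00 = 18.67 mol
n(T) = 449.0 / 59.20 = 7.584 mol
n/ν for E = 18.67/3 = 6.223
n/ν for T = 7.584/2 = 3.792
Smallest n/ν is T → limiting reagent.
n(J) produced = (1/2) × 7.584 = 3.792 mol
Step 2:
n(J) available = 3.792 mol
n(G) = 347.0 / 164.30 = 2.112 mol
n/ν for J = 3.792/2 = 1.896
n/ν for G = 2.112/2 = 1.056
Smallest n/ν is G → limiting reagent.
n(D) = (2/2) × 2.112 = 2.112 mol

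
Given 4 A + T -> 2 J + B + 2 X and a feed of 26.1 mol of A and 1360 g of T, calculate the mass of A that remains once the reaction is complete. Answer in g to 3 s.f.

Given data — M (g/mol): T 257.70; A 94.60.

n(A) = 26.10 mol
n(T) = 1360 / 257.70 = 5.277 mol
n/ν for A = 26.10/4 = 6.525
n/ν for T = 5.277/1 = 5.277
Smallest n/ν is T → limiting reagent.
A consumed = (4/1) × 5.277 = 21.11 mol
A remaining = 26.10 − 21.11 = 4.990 mol
mass = 4.990 × 94.60 = 472.1 g

472 g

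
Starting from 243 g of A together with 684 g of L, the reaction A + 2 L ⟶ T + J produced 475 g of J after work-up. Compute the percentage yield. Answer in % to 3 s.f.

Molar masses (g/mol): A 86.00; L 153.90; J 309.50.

69.1 %

n(A) = 243.0 / 86.00 = 2.826 mol
n(L) = 684.0 / 153.90 = 4.444 mol
n/ν for A = 2.826/1 = 2.826
n/ν for L = 4.444/2 = 2.222
Smallest n/ν is L → limiting reagent.
theoretical n(J) = (1/2) × 4.444 = 2.222 mol → 687.7 g
% yield = 475 / 687.7 × 100 = 69.07 %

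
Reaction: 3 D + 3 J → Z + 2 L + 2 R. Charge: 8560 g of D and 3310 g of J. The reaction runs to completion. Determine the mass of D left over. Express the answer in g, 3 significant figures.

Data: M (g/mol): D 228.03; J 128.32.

n(D) = 8560 / 228.03 = 37.54 mol
n(J) = 3310 / 128.32 = 25.79 mol
n/ν for D = 37.54/3 = 12.51
n/ν for J = 25.79/3 = 8.597
Smallest n/ν is J → limiting reagent.
D consumed = (3/3) × 25.79 = 25.79 mol
D remaining = 37.54 − 25.79 = 11.75 mol
mass = 11.75 × 228.03 = 2679 g

2680 g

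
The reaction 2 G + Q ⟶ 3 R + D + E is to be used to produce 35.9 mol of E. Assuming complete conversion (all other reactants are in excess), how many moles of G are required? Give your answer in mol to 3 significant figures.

n(E) = 35.90 mol
n(G) = (2/1) × 35.90 = 71.80 mol

71.8 mol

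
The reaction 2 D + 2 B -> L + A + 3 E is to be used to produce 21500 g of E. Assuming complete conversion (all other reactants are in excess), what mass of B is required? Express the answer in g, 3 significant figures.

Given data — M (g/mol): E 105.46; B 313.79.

42600 g

n(E) = 21500 / 105.46 = 203.9 mol
n(B) = (2/3) × 203.9 = 135.9 mol
mass = 135.9 × 313.79 = 42640 g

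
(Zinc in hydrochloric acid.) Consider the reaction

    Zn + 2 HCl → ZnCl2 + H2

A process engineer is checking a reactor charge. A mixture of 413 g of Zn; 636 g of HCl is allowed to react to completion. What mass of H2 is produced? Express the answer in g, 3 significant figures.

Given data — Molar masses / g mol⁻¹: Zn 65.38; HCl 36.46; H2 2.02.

n(Zn) = 413.0 / 65.38 = 6.317 mol
n(HCl) = 636.0 / 36.46 = 17.44 mol
n/ν for Zn = 6.317/1 = 6.317
n/ν for HCl = 17.44/2 = 8.720
Smallest n/ν is Zn → limiting reagent.
n(H2) = (1/1) × 6.317 = 6.317 mol
mass = 6.317 × 2.02 = 12.76 g

12.8 g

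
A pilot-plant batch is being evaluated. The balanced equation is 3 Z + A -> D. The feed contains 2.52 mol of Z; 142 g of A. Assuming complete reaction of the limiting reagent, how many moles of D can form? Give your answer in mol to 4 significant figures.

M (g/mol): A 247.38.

n(Z) = 2.520 mol
n(A) = 142.0 / 247.38 = 0.5740 mol
n/ν for Z = 2.520/3 = 0.8400
n/ν for A = 0.5740/1 = 0.5740
Smallest n/ν is A → limiting reagent.
n(D) = (1/1) × 0.5740 = 0.5740 mol

0.5740 mol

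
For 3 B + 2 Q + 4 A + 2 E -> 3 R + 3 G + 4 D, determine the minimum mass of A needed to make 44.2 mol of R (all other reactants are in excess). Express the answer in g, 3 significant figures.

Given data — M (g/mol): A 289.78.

17100 g

n(R) = 44.20 mol
n(A) = (4/3) × 44.20 = 58.93 mol
mass = 58.93 × 289.78 = 17080 g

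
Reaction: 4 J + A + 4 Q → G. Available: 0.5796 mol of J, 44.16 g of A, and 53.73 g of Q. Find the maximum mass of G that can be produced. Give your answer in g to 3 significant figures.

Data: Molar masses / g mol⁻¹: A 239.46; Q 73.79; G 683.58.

n(J) = 0.5796 mol
n(A) = 44.16 / 239.46 = 0.1844 mol
n(Q) = 53.73 / 73.79 = 0.7281 mol
n/ν for J = 0.5796/4 = 0.1449
n/ν for A = 0.1844/1 = 0.1844
n/ν for Q = 0.7281/4 = 0.1820
Smallest n/ν is J → limiting reagent.
n(G) = (1/4) × 0.5796 = 0.1449 mol
mass = 0.1449 × 683.58 = 99.05 g

99.1 g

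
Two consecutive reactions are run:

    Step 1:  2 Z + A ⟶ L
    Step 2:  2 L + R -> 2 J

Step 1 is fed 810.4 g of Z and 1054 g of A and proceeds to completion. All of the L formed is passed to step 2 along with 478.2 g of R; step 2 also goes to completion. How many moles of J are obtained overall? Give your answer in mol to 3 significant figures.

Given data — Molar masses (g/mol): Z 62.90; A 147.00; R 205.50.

Step 1:
n(Z) = 810.4 / 62.90 = 12.88 mol
n(A) = 1054 / 147.00 = 7.170 mol
n/ν for Z = 12.88/2 = 6.440
n/ν for A = 7.170/1 = 7.170
Smallest n/ν is Z → limiting reagent.
n(L) produced = (1/2) × 12.88 = 6.440 mol
Step 2:
n(L) available = 6.440 mol
n(R) = 478.2 / 205.50 = 2.327 mol
n/ν for L = 6.440/2 = 3.220
n/ν for R = 2.327/1 = 2.327
Smallest n/ν is R → limiting reagent.
n(J) = (2/1) × 2.327 = 4.654 mol

4.65 mol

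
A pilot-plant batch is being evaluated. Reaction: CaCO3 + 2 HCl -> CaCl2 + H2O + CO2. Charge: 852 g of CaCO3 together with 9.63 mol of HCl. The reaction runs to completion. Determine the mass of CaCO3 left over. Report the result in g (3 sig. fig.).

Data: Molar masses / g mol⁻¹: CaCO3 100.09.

370 g

n(CaCO3) = 852.0 / 100.09 = 8.512 mol
n(HCl) = 9.630 mol
n/ν for CaCO3 = 8.512/1 = 8.512
n/ν for HCl = 9.630/2 = 4.815
Smallest n/ν is HCl → limiting reagent.
CaCO3 consumed = (1/2) × 9.630 = 4.815 mol
CaCO3 remaining = 8.512 − 4.815 = 3.697 mol
mass = 3.697 × 100.09 = 370.0 g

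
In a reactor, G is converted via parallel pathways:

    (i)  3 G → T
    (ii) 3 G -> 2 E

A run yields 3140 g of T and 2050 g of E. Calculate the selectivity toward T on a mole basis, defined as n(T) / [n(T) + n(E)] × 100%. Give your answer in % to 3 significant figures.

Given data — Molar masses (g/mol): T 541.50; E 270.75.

n(T) = 3140 / 541.50 = 5.799 mol
n(E) = 2050 / 270.75 = 7.572 mol
selectivity = 5.799/(5.799+7.572) × 100 = 43.37 %

43.4 %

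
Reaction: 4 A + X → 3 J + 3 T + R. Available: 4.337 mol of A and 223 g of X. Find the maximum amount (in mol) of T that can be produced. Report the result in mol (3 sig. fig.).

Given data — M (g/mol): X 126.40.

n(A) = 4.337 mol
n(X) = 223.0 / 126.40 = 1.764 mol
n/ν for A = 4.337/4 = 1.084
n/ν for X = 1.764/1 = 1.764
Smallest n/ν is A → limiting reagent.
n(T) = (3/4) × 4.337 = 3.253 mol

3.25 mol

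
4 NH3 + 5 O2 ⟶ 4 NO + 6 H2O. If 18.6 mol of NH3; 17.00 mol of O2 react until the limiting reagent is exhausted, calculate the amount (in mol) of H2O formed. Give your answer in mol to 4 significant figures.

n(NH3) = 18.60 mol
n(O2) = 17.00 mol
n/ν → NH3: 4.650, O2: 3.400; O2 is limiting.
n(H2O) = (6/5) × 17.00 = 20.40 mol

20.40 mol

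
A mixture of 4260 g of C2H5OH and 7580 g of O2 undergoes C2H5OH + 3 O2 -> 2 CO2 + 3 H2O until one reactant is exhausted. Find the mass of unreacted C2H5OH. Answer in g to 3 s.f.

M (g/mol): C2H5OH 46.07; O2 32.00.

622 g

n(C2H5OH) = 4260 / 46.07 = 92.47 mol
n(O2) = 7580 / 32.00 = 236.9 mol
n/ν for C2H5OH = 92.47/1 = 92.47
n/ν for O2 = 236.9/3 = 78.97
Smallest n/ν is O2 → limiting reagent.
C2H5OH consumed = (1/3) × 236.9 = 78.97 mol
C2H5OH remaining = 92.47 − 78.97 = 13.50 mol
mass = 13.50 × 46.07 = 621.9 g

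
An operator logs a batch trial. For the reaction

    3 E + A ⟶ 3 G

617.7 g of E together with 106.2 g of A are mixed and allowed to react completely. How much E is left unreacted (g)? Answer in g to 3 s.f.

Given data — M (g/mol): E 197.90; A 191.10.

288 g

n(E) = 617.7 / 197.90 = 3.121 mol
n(A) = 106.2 / 191.10 = 0.5557 mol
n/ν → E: 1.040, A: 0.5557; A is limiting.
E consumed = (3/1) × 0.5557 = 1.667 mol
E remaining = 3.121 − 1.667 = 1.454 mol
mass = 1.454 × 197.90 = 287.7 g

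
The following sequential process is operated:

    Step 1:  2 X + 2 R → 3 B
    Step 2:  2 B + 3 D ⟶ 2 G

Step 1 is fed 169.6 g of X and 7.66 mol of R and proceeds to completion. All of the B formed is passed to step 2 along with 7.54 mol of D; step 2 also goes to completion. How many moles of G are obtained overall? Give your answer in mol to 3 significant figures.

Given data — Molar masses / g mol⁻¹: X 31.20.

Step 1:
n(X) = 169.6 / 31.20 = 5.436 mol
n(R) = 7.660 mol
n/ν → X: 2.718, R: 3.830; X is limiting.
n(B) produced = (3/2) × 5.436 = 8.154 mol
Step 2:
n(B) available = 8.154 mol
n(D) = 7.540 mol
n/ν → B: 4.077, D: 2.513; D is limiting.
n(G) = (2/3) × 7.540 = 5.027 mol

5.03 mol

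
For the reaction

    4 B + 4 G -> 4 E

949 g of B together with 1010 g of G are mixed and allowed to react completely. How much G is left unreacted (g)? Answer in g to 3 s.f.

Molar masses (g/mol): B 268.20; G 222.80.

222 g

n(B) = 949.0 / 268.20 = 3.538 mol
n(G) = 1010 / 222.80 = 4.533 mol
n/ν for B = 3.538/4 = 0.8845
n/ν for G = 4.533/4 = 1.133
Smallest n/ν is B → limiting reagent.
G consumed = (4/4) × 3.538 = 3.538 mol
G remaining = 4.533 − 3.538 = 0.9950 mol
mass = 0.9950 × 222.80 = 221.7 g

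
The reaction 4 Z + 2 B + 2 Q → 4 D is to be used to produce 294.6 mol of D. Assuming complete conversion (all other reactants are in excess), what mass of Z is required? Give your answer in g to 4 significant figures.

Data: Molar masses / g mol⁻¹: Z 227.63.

67060 g

n(D) = 294.6 mol
n(Z) = (4/4) × 294.6 = 294.6 mol
mass = 294.6 × 227.63 = 67060 g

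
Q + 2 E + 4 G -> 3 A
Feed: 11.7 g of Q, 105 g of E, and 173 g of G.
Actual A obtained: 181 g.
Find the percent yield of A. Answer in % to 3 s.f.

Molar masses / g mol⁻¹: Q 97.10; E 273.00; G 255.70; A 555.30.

n(Q) = 11.70 / 97.10 = 0.1205 mol
n(E) = 105.0 / 273.00 = 0.3846 mol
n(G) = 173.0 / 255.70 = 0.6766 mol
n/ν → Q: 0.1205, E: 0.1923, G: 0.1692; Q is limiting.
theoretical n(A) = (3/1) × 0.1205 = 0.3615 mol → 200.7 g
% yield = 181 / 200.7 × 100 = 90.18 %

90.2 %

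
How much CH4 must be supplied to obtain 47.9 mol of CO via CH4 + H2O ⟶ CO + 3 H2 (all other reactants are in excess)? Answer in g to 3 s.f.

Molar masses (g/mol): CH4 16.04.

n(CO) = 47.90 mol
n(CH4) = (1/1) × 47.90 = 47.90 mol
mass = 47.90 × 16.04 = 768.3 g

768 g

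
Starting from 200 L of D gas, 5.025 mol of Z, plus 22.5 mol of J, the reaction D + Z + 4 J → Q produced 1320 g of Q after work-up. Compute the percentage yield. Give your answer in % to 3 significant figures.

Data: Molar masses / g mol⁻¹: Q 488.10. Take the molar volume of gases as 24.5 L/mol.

n(D) = 200.0 / 24.5 = 8.163 mol
n(Z) = 5.025 mol
n(J) = 22.50 mol
n/ν for D = 8.163/1 = 8.163
n/ν for Z = 5.025/1 = 5.025
n/ν for J = 22.50/4 = 5.625
Smallest n/ν is Z → limiting reagent.
theoretical n(Q) = (1/1) × 5.025 = 5.025 mol → 2453 g
% yield = 1320 / 2453 × 100 = 53.81 %

53.8 %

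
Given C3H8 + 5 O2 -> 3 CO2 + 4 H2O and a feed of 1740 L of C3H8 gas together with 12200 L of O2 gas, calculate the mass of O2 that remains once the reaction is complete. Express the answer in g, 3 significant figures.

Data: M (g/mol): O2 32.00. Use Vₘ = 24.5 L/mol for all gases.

4570 g

n(C3H8) = 1740 / 24.5 = 71.02 mol
n(O2) = 12200 / 24.5 = 498.0 mol
n/ν for C3H8 = 71.02/1 = 71.02
n/ν for O2 = 498.0/5 = 99.60
Smallest n/ν is C3H8 → limiting reagent.
O2 consumed = (5/1) × 71.02 = 355.1 mol
O2 remaining = 498.0 − 355.1 = 142.9 mol
mass = 142.9 × 32.00 = 4573 g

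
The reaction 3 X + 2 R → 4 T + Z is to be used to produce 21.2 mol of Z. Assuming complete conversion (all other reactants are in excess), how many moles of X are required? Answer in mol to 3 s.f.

63.6 mol

n(Z) = 21.20 mol
n(X) = (3/1) × 21.20 = 63.60 mol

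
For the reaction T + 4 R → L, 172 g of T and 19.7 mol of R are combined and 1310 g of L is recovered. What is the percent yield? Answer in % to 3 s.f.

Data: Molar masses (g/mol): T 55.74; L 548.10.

77.5 %

n(T) = 172.0 / 55.74 = 3.086 mol
n(R) = 19.70 mol
n/ν for T = 3.086/1 = 3.086
n/ν for R = 19.70/4 = 4.925
Smallest n/ν is T → limiting reagent.
theoretical n(L) = (1/1) × 3.086 = 3.086 mol → 1691 g
% yield = 1310 / 1691 × 100 = 77.47 %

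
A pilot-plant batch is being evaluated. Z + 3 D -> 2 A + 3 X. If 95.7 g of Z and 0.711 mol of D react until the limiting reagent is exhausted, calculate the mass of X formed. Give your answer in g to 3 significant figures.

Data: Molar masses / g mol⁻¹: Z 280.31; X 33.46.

n(Z) = 95.70 / 280.31 = 0.3414 mol
n(D) = 0.7110 mol
n/ν → Z: 0.3414, D: 0.2370; D is limiting.
n(X) = (3/3) × 0.7110 = 0.7110 mol
mass = 0.7110 × 33.46 = 23.79 g

23.8 g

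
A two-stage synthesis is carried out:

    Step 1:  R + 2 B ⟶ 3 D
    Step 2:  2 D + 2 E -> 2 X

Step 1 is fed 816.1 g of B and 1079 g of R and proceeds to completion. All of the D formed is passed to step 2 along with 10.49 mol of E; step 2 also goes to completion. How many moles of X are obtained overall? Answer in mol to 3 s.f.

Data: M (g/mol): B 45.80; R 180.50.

10.5 mol

Step 1:
n(B) = 816.1 / 45.80 = 17.82 mol
n(R) = 1079 / 180.50 = 5.978 mol
n/ν → B: 8.910, R: 5.978; R is limiting.
n(D) produced = (3/1) × 5.978 = 17.93 mol
Step 2:
n(D) available = 17.93 mol
n(E) = 10.49 mol
n/ν → D: 8.965, E: 5.245; E is limiting.
n(X) = (2/2) × 10.49 = 10.49 mol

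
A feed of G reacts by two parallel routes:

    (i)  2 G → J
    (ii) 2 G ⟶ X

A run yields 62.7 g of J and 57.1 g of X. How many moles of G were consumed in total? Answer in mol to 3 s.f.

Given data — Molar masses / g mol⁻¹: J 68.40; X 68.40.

3.50 mol

n(J) = 62.7 / 68.40 = 0.9167 mol
n(X) = 57.1 / 68.40 = 0.8348 mol
n(G) via (i) = (2/1)×0.9167 = 1.833 mol
n(G) via (ii) = (2/1)×0.8348 = 1.670 mol
total n(G) = 1.833 + 1.670 = 3.503 mol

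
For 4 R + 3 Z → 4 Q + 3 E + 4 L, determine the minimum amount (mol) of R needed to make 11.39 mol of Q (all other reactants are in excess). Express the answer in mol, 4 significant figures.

11.39 mol

n(Q) = 11.39 mol
n(R) = (4/4) × 11.39 = 11.39 mol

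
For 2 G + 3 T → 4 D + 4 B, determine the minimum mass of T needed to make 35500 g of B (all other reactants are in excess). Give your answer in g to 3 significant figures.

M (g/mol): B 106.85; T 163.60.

n(B) = 35500 / 106.85 = 332.2 mol
n(T) = (3/4) × 332.2 = 249.2 mol
mass = 249.2 × 163.60 = 40770 g

40800 g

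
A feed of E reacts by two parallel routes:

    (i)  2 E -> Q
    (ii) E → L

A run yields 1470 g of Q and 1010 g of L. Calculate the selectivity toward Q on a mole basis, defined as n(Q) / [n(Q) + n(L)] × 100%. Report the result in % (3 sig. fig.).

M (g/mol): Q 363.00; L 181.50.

n(Q) = 1470 / 363.00 = 4.050 mol
n(L) = 1010 / 181.50 = 5.565 mol
selectivity = 4.050/(4.050+5.565) × 100 = 42.12 %

42.1 %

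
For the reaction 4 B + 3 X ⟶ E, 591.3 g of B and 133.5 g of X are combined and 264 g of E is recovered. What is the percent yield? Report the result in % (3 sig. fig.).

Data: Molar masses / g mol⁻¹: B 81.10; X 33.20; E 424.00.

46.5 %

n(B) = 591.3 / 81.10 = 7.291 mol
n(X) = 133.5 / 33.20 = 4.021 mol
n/ν for B = 7.291/4 = 1.823
n/ν for X = 4.021/3 = 1.340
Smallest n/ν is X → limiting reagent.
theoretical n(E) = (1/3) × 4.021 = 1.340 mol → 568.2 g
% yield = 264 / 568.2 × 100 = 46.46 %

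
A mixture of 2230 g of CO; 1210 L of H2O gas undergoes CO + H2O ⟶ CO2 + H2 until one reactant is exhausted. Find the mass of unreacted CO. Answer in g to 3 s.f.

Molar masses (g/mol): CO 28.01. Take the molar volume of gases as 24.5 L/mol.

847 g

n(CO) = 2230 / 28.01 = 79.61 mol
n(H2O) = 1210 / 24.5 = 49.39 mol
n/ν for CO = 79.61/1 = 79.61
n/ν for H2O = 49.39/1 = 49.39
Smallest n/ν is H2O → limiting reagent.
CO consumed = (1/1) × 49.39 = 49.39 mol
CO remaining = 79.61 − 49.39 = 30.22 mol
mass = 30.22 × 28.01 = 846.5 g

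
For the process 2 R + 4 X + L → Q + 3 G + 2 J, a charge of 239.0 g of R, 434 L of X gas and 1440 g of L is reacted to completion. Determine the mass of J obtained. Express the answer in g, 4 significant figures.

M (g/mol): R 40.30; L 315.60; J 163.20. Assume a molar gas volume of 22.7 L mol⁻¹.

n(R) = 239.0 / 40.30 = 5.931 mol
n(X) = 434.0 / 22.7 = 19.12 mol
n(L) = 1440 / 315.60 = 4.563 mol
n/ν for R = 5.931/2 = 2.966
n/ν for X = 19.12/4 = 4.780
n/ν for L = 4.563/1 = 4.563
Smallest n/ν is R → limiting reagent.
n(J) = (2/2) × 5.931 = 5.931 mol
mass = 5.931 × 163.20 = 967.9 g

967.9 g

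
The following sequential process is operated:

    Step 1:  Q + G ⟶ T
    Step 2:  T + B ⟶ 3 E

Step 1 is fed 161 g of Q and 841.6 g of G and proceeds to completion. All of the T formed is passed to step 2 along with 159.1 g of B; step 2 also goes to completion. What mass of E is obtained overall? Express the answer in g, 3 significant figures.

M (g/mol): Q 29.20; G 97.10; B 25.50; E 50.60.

837 g

Step 1:
n(Q) = 161.0 / 29.20 = 5.514 mol
n(G) = 841.6 / 97.10 = 8.667 mol
n/ν for Q = 5.514/1 = 5.514
n/ν for G = 8.667/1 = 8.667
Smallest n/ν is Q → limiting reagent.
n(T) produced = (1/1) × 5.514 = 5.514 mol
Step 2:
n(T) available = 5.514 mol
n(B) = 159.1 / 25.50 = 6.239 mol
n/ν for T = 5.514/1 = 5.514
n/ν for B = 6.239/1 = 6.239
Smallest n/ν is T → limiting reagent.
n(E) = (3/1) × 5.514 = 16.54 mol
mass = 16.54 × 50.60 = 836.9 g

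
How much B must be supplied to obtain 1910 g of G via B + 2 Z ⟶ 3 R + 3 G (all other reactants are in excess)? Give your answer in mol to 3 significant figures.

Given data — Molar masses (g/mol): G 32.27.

19.7 mol

n(G) = 1910 / 32.27 = 59.19 mol
n(B) = (1/3) × 59.19 = 19.73 mol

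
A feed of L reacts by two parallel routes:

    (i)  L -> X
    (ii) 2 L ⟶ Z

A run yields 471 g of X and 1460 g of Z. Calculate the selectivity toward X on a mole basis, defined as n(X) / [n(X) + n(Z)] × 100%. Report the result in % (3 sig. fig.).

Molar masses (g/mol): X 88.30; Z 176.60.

39.2 %

n(X) = 471 / 88.30 = 5.334 mol
n(Z) = 1460 / 176.60 = 8.267 mol
selectivity = 5.334/(5.334+8.267) × 100 = 39.22 %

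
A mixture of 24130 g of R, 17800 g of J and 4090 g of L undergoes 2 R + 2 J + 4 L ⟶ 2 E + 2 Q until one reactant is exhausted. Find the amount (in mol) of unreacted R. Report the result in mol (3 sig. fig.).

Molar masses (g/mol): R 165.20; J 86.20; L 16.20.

19.8 mol

n(R) = 24130 / 165.20 = 146.1 mol
n(J) = 17800 / 86.20 = 206.5 mol
n(L) = 4090 / 16.20 = 252.5 mol
n/ν for R = 146.1/2 = 73.05
n/ν for J = 206.5/2 = 103.3
n/ν for L = 252.5/4 = 63.13
Smallest n/ν is L → limiting reagent.
R consumed = (2/4) × 252.5 = 126.3 mol
R remaining = 146.1 − 126.3 = 19.80 mol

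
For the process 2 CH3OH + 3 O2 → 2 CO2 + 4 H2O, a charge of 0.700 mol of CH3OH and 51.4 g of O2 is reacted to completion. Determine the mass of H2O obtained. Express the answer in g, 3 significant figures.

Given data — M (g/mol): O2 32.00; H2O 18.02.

n(CH3OH) = 0.7000 mol
n(O2) = 51.40 / 32.00 = 1.606 mol
n/ν for CH3OH = 0.7000/2 = 0.3500
n/ν for O2 = 1.606/3 = 0.5353
Smallest n/ν is CH3OH → limiting reagent.
n(H2O) = (4/2) × 0.7000 = 1.400 mol
mass = 1.400 × 18.02 = 25.23 g

25.2 g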